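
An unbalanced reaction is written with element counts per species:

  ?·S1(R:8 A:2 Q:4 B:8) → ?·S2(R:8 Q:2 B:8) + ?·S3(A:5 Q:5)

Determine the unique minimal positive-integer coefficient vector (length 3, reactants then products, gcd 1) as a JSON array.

Coefficients: [5, 5, 2]

R: 5·8 = 40 | 5·8+2·0 = 40
A: 5·2 = 10 | 5·0+2·5 = 10
Q: 5·4 = 20 | 5·2+2·5 = 20
B: 5·8 = 40 | 5·8+2·0 = 40
gcd(5,5,2) = 1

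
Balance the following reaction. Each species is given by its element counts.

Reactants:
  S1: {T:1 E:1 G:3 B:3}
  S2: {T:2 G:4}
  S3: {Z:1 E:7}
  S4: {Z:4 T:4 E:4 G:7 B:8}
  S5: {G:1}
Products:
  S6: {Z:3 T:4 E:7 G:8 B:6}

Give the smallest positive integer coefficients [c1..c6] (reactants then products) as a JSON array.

Z: 2·0+3·0+3·1+3·4+1·0 = 15 | 5·3 = 15
T: 2·1+3·2+3·0+3·4+1·0 = 20 | 5·4 = 20
E: 2·1+3·0+3·7+3·4+1·0 = 35 | 5·7 = 35
G: 2·3+3·4+3·0+3·7+1·1 = 40 | 5·8 = 40
B: 2·3+3·0+3·0+3·8+1·0 = 30 | 5·6 = 30
gcd(2,3,3,3,1,5) = 1

Coefficients: [2, 3, 3, 3, 1, 5]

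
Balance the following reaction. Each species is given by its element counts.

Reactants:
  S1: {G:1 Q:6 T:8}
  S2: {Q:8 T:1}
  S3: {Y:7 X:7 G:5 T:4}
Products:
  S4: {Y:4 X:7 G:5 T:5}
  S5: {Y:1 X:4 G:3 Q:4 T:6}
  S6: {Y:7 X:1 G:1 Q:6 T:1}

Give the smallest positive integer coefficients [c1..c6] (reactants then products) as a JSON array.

Coefficients: [1, 2, 6, 5, 1, 3]

Y: 1·0+2·0+6·7 = 42 | 5·4+1·1+3·7 = 42
X: 1·0+2·0+6·7 = 42 | 5·7+1·4+3·1 = 42
G: 1·1+2·0+6·5 = 31 | 5·5+1·3+3·1 = 31
Q: 1·6+2·8+6·0 = 22 | 5·0+1·4+3·6 = 22
T: 1·8+2·1+6·4 = 34 | 5·5+1·6+3·1 = 34
gcd(1,2,6,5,1,3) = 1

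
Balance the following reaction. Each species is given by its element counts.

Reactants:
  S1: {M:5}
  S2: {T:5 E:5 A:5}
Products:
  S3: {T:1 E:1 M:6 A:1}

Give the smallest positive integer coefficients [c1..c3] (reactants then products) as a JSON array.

Coefficients: [6, 1, 5]

T: 6·0+1·5 = 5 | 5·1 = 5
E: 6·0+1·5 = 5 | 5·1 = 5
M: 6·5+1·0 = 30 | 5·6 = 30
A: 6·0+1·5 = 5 | 5·1 = 5
gcd(6,1,5) = 1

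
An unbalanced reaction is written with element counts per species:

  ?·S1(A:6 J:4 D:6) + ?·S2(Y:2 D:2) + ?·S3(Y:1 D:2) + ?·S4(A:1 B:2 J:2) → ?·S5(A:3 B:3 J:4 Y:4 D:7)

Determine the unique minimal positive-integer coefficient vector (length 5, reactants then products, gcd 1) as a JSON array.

A: 1·6+5·0+6·0+6·1 = 12 | 4·3 = 12
B: 1·0+5·0+6·0+6·2 = 12 | 4·3 = 12
J: 1·4+5·0+6·0+6·2 = 16 | 4·4 = 16
Y: 1·0+5·2+6·1+6·0 = 16 | 4·4 = 16
D: 1·6+5·2+6·2+6·0 = 28 | 4·7 = 28
gcd(1,5,6,6,4) = 1

Coefficients: [1, 5, 6, 6, 4]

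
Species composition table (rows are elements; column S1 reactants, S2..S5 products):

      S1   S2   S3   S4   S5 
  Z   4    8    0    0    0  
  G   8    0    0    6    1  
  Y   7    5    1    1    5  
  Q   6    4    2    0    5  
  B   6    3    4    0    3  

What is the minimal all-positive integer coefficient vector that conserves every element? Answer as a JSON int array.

Coefficients: [4, 2, 3, 5, 2]

Z: 4·4 = 16 | 2·8+3·0+5·0+2·0 = 16
G: 4·8 = 32 | 2·0+3·0+5·6+2·1 = 32
Y: 4·7 = 28 | 2·5+3·1+5·1+2·5 = 28
Q: 4·6 = 24 | 2·4+3·2+5·0+2·5 = 24
B: 4·6 = 24 | 2·3+3·4+5·0+2·3 = 24
gcd(4,2,3,5,2) = 1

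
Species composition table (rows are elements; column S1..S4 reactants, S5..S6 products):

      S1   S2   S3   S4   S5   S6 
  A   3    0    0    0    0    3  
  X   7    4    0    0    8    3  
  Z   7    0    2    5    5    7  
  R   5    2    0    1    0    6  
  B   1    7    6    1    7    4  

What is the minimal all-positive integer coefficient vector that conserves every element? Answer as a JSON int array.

Coefficients: [6, 2, 5, 2, 4, 6]

A: 6·3+2·0+5·0+2·0 = 18 | 4·0+6·3 = 18
X: 6·7+2·4+5·0+2·0 = 50 | 4·8+6·3 = 50
Z: 6·7+2·0+5·2+2·5 = 62 | 4·5+6·7 = 62
R: 6·5+2·2+5·0+2·1 = 36 | 4·0+6·6 = 36
B: 6·1+2·7+5·6+2·1 = 52 | 4·7+6·4 = 52
gcd(6,2,5,2,4,6) = 1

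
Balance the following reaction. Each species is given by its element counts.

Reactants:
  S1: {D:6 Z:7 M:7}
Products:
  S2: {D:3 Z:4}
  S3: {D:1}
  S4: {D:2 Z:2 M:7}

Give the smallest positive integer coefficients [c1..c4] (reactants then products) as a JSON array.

Coefficients: [4, 5, 1, 4]

D: 4·6 = 24 | 5·3+1·1+4·2 = 24
Z: 4·7 = 28 | 5·4+1·0+4·2 = 28
M: 4·7 = 28 | 5·0+1·0+4·7 = 28
gcd(4,5,1,4) = 1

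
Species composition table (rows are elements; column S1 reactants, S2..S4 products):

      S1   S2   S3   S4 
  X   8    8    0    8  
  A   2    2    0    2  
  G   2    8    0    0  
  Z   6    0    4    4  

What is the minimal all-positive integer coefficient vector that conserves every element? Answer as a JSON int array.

Coefficients: [4, 1, 3, 3]

X: 4·8 = 32 | 1·8+3·0+3·8 = 32
A: 4·2 = 8 | 1·2+3·0+3·2 = 8
G: 4·2 = 8 | 1·8+3·0+3·0 = 8
Z: 4·6 = 24 | 1·0+3·4+3·4 = 24
gcd(4,1,3,3) = 1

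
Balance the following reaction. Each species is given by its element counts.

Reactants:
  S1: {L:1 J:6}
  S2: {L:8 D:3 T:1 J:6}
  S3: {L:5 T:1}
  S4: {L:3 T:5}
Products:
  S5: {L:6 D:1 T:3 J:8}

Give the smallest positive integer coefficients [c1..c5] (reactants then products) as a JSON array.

Coefficients: [6, 2, 1, 3, 6]

L: 6·1+2·8+1·5+3·3 = 36 | 6·6 = 36
D: 6·0+2·3+1·0+3·0 = 6 | 6·1 = 6
T: 6·0+2·1+1·1+3·5 = 18 | 6·3 = 18
J: 6·6+2·6+1·0+3·0 = 48 | 6·8 = 48
gcd(6,2,1,3,6) = 1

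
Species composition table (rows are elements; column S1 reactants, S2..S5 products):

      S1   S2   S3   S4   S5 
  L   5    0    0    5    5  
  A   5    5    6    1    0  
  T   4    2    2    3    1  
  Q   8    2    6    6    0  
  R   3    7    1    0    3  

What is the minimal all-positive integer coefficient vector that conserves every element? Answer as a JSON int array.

L: 4·5 = 20 | 1·0+2·0+3·5+1·5 = 20
A: 4·5 = 20 | 1·5+2·6+3·1+1·0 = 20
T: 4·4 = 16 | 1·2+2·2+3·3+1·1 = 16
Q: 4·8 = 32 | 1·2+2·6+3·6+1·0 = 32
R: 4·3 = 12 | 1·7+2·1+3·0+1·3 = 12
gcd(4,1,2,3,1) = 1

Coefficients: [4, 1, 2, 3, 1]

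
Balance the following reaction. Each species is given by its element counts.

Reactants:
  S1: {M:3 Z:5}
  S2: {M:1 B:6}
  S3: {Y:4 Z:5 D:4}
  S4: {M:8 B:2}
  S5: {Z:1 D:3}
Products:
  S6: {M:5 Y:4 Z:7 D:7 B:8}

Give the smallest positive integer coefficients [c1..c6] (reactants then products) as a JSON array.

M: 1·3+6·1+5·0+2·8+5·0 = 25 | 5·5 = 25
Y: 1·0+6·0+5·4+2·0+5·0 = 20 | 5·4 = 20
Z: 1·5+6·0+5·5+2·0+5·1 = 35 | 5·7 = 35
D: 1·0+6·0+5·4+2·0+5·3 = 35 | 5·7 = 35
B: 1·0+6·6+5·0+2·2+5·0 = 40 | 5·8 = 40
gcd(1,6,5,2,5,5) = 1

Coefficients: [1, 6, 5, 2, 5, 5]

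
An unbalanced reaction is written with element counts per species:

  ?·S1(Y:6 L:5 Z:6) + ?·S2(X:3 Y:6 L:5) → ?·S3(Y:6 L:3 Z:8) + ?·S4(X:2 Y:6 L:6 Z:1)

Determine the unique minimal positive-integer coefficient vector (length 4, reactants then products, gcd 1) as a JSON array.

X: 5·0+4·3 = 12 | 3·0+6·2 = 12
Y: 5·6+4·6 = 54 | 3·6+6·6 = 54
L: 5·5+4·5 = 45 | 3·3+6·6 = 45
Z: 5·6+4·0 = 30 | 3·8+6·1 = 30
gcd(5,4,3,6) = 1

Coefficients: [5, 4, 3, 6]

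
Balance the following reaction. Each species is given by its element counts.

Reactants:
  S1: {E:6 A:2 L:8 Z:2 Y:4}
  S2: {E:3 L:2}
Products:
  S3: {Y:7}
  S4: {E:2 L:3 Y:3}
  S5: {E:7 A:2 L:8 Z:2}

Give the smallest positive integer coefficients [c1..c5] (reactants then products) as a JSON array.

Coefficients: [5, 3, 2, 2, 5]

E: 5·6+3·3 = 39 | 2·0+2·2+5·7 = 39
A: 5·2+3·0 = 10 | 2·0+2·0+5·2 = 10
L: 5·8+3·2 = 46 | 2·0+2·3+5·8 = 46
Z: 5·2+3·0 = 10 | 2·0+2·0+5·2 = 10
Y: 5·4+3·0 = 20 | 2·7+2·3+5·0 = 20
gcd(5,3,2,2,5) = 1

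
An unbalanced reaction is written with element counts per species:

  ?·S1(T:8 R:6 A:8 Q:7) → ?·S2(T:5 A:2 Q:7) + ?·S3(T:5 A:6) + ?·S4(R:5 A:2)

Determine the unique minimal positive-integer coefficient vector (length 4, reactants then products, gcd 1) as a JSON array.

T: 5·8 = 40 | 5·5+3·5+6·0 = 40
R: 5·6 = 30 | 5·0+3·0+6·5 = 30
A: 5·8 = 40 | 5·2+3·6+6·2 = 40
Q: 5·7 = 35 | 5·7+3·0+6·0 = 35
gcd(5,5,3,6) = 1

Coefficients: [5, 5, 3, 6]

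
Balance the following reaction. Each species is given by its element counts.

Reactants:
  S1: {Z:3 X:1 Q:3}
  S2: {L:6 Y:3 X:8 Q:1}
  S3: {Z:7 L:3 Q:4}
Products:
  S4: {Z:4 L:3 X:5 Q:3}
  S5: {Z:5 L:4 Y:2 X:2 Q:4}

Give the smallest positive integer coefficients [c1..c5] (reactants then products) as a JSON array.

Coefficients: [5, 4, 5, 5, 6]

Z: 5·3+4·0+5·7 = 50 | 5·4+6·5 = 50
L: 5·0+4·6+5·3 = 39 | 5·3+6·4 = 39
Y: 5·0+4·3+5·0 = 12 | 5·0+6·2 = 12
X: 5·1+4·8+5·0 = 37 | 5·5+6·2 = 37
Q: 5·3+4·1+5·4 = 39 | 5·3+6·4 = 39
gcd(5,4,5,5,6) = 1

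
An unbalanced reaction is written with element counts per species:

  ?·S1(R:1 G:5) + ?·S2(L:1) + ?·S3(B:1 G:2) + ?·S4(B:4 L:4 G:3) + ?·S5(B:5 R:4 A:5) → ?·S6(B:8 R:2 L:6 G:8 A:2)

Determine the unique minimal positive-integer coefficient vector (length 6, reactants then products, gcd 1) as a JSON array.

B: 2·0+6·0+6·1+6·4+2·5 = 40 | 5·8 = 40
R: 2·1+6·0+6·0+6·0+2·4 = 10 | 5·2 = 10
L: 2·0+6·1+6·0+6·4+2·0 = 30 | 5·6 = 30
G: 2·5+6·0+6·2+6·3+2·0 = 40 | 5·8 = 40
A: 2·0+6·0+6·0+6·0+2·5 = 10 | 5·2 = 10
gcd(2,6,6,6,2,5) = 1

Coefficients: [2, 6, 6, 6, 2, 5]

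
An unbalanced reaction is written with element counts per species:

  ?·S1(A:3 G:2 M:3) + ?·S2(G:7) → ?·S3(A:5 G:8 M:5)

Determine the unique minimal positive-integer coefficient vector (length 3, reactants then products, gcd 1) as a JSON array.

Coefficients: [5, 2, 3]

A: 5·3+2·0 = 15 | 3·5 = 15
G: 5·2+2·7 = 24 | 3·8 = 24
M: 5·3+2·0 = 15 | 3·5 = 15
gcd(5,2,3) = 1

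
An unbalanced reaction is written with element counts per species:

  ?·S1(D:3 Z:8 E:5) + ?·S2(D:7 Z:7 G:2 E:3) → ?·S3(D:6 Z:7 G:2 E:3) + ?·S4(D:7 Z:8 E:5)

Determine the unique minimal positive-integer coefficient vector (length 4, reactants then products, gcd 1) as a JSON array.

D: 1·3+4·7 = 31 | 4·6+1·7 = 31
Z: 1·8+4·7 = 36 | 4·7+1·8 = 36
G: 1·0+4·2 = 8 | 4·2+1·0 = 8
E: 1·5+4·3 = 17 | 4·3+1·5 = 17
gcd(1,4,4,1) = 1

Coefficients: [1, 4, 4, 1]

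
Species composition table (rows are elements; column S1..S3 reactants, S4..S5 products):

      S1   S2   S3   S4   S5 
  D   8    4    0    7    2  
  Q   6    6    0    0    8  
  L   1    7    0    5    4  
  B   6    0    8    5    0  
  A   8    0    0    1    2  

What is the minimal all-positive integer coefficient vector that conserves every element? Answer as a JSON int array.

Coefficients: [2, 6, 1, 4, 6]

D: 2·8+6·4+1·0 = 40 | 4·7+6·2 = 40
Q: 2·6+6·6+1·0 = 48 | 4·0+6·8 = 48
L: 2·1+6·7+1·0 = 44 | 4·5+6·4 = 44
B: 2·6+6·0+1·8 = 20 | 4·5+6·0 = 20
A: 2·8+6·0+1·0 = 16 | 4·1+6·2 = 16
gcd(2,6,1,4,6) = 1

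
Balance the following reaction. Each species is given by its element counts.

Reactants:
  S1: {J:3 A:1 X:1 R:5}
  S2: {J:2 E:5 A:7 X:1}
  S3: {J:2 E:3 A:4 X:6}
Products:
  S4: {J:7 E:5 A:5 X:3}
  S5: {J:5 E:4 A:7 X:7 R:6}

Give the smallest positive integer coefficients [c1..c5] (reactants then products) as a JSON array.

J: 6·3+2·2+5·2 = 32 | 1·7+5·5 = 32
E: 6·0+2·5+5·3 = 25 | 1·5+5·4 = 25
A: 6·1+2·7+5·4 = 40 | 1·5+5·7 = 40
X: 6·1+2·1+5·6 = 38 | 1·3+5·7 = 38
R: 6·5+2·0+5·0 = 30 | 1·0+5·6 = 30
gcd(6,2,5,1,5) = 1

Coefficients: [6, 2, 5, 1, 5]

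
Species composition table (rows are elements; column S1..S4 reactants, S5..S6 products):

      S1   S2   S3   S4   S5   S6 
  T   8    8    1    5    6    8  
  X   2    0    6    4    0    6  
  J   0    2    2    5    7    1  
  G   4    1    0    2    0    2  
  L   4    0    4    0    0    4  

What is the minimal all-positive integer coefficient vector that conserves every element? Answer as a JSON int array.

T: 1·8+6·8+5·1+1·5 = 66 | 3·6+6·8 = 66
X: 1·2+6·0+5·6+1·4 = 36 | 3·0+6·6 = 36
J: 1·0+6·2+5·2+1·5 = 27 | 3·7+6·1 = 27
G: 1·4+6·1+5·0+1·2 = 12 | 3·0+6·2 = 12
L: 1·4+6·0+5·4+1·0 = 24 | 3·0+6·4 = 24
gcd(1,6,5,1,3,6) = 1

Coefficients: [1, 6, 5, 1, 3, 6]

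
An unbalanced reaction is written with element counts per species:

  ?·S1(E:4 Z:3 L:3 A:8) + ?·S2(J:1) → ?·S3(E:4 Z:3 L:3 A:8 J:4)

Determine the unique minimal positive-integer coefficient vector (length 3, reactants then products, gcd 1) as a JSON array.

E: 1·4+4·0 = 4 | 1·4 = 4
Z: 1·3+4·0 = 3 | 1·3 = 3
L: 1·3+4·0 = 3 | 1·3 = 3
A: 1·8+4·0 = 8 | 1·8 = 8
J: 1·0+4·1 = 4 | 1·4 = 4
gcd(1,4,1) = 1

Coefficients: [1, 4, 1]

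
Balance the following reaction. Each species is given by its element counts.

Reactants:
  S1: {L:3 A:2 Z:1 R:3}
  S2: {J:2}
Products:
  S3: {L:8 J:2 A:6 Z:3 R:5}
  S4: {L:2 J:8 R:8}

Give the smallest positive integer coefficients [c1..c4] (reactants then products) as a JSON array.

Coefficients: [6, 6, 2, 1]

L: 6·3+6·0 = 18 | 2·8+1·2 = 18
J: 6·0+6·2 = 12 | 2·2+1·8 = 12
A: 6·2+6·0 = 12 | 2·6+1·0 = 12
Z: 6·1+6·0 = 6 | 2·3+1·0 = 6
R: 6·3+6·0 = 18 | 2·5+1·8 = 18
gcd(6,6,2,1) = 1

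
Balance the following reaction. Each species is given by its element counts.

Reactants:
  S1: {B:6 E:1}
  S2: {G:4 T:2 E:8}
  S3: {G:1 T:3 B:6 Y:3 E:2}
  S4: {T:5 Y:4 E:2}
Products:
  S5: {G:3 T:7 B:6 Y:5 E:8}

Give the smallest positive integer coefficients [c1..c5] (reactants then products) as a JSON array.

Coefficients: [2, 3, 3, 4, 5]

G: 2·0+3·4+3·1+4·0 = 15 | 5·3 = 15
T: 2·0+3·2+3·3+4·5 = 35 | 5·7 = 35
B: 2·6+3·0+3·6+4·0 = 30 | 5·6 = 30
Y: 2·0+3·0+3·3+4·4 = 25 | 5·5 = 25
E: 2·1+3·8+3·2+4·2 = 40 | 5·8 = 40
gcd(2,3,3,4,5) = 1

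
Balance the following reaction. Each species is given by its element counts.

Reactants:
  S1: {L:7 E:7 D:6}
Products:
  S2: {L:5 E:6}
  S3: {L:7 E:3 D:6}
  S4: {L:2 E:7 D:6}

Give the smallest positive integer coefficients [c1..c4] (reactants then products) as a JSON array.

Coefficients: [5, 2, 3, 2]

L: 5·7 = 35 | 2·5+3·7+2·2 = 35
E: 5·7 = 35 | 2·6+3·3+2·7 = 35
D: 5·6 = 30 | 2·0+3·6+2·6 = 30
gcd(5,2,3,2) = 1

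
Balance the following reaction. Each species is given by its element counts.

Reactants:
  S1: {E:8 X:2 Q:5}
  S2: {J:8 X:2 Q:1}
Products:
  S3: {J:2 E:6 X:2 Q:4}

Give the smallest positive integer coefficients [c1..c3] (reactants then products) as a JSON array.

J: 3·0+1·8 = 8 | 4·2 = 8
E: 3·8+1·0 = 24 | 4·6 = 24
X: 3·2+1·2 = 8 | 4·2 = 8
Q: 3·5+1·1 = 16 | 4·4 = 16
gcd(3,1,4) = 1

Coefficients: [3, 1, 4]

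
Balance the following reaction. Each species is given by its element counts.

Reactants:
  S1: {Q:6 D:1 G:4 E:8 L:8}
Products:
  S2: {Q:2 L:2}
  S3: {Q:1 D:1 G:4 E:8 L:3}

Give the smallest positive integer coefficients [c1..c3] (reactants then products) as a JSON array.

Q: 2·6 = 12 | 5·2+2·1 = 12
D: 2·1 = 2 | 5·0+2·1 = 2
G: 2·4 = 8 | 5·0+2·4 = 8
E: 2·8 = 16 | 5·0+2·8 = 16
L: 2·8 = 16 | 5·2+2·3 = 16
gcd(2,5,2) = 1

Coefficients: [2, 5, 2]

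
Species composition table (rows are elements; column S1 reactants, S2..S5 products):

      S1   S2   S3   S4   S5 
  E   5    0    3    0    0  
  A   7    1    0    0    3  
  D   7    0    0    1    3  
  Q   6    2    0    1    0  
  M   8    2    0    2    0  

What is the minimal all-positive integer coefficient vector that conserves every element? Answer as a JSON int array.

E: 3·5 = 15 | 6·0+5·3+6·0+5·0 = 15
A: 3·7 = 21 | 6·1+5·0+6·0+5·3 = 21
D: 3·7 = 21 | 6·0+5·0+6·1+5·3 = 21
Q: 3·6 = 18 | 6·2+5·0+6·1+5·0 = 18
M: 3·8 = 24 | 6·2+5·0+6·2+5·0 = 24
gcd(3,6,5,6,5) = 1

Coefficients: [3, 6, 5, 6, 5]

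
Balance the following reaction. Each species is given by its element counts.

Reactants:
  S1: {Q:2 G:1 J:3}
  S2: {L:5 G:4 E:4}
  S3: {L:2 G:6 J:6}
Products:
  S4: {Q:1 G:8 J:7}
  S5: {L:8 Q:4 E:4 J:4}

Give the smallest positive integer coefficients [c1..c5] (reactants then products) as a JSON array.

Coefficients: [6, 2, 3, 4, 2]

L: 6·0+2·5+3·2 = 16 | 4·0+2·8 = 16
Q: 6·2+2·0+3·0 = 12 | 4·1+2·4 = 12
G: 6·1+2·4+3·6 = 32 | 4·8+2·0 = 32
E: 6·0+2·4+3·0 = 8 | 4·0+2·4 = 8
J: 6·3+2·0+3·6 = 36 | 4·7+2·4 = 36
gcd(6,2,3,4,2) = 1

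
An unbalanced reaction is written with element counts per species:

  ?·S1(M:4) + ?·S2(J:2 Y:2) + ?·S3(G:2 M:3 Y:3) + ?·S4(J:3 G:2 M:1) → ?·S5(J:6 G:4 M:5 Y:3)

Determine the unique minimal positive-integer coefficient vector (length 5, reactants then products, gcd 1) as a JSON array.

J: 2·0+3·2+2·0+6·3 = 24 | 4·6 = 24
G: 2·0+3·0+2·2+6·2 = 16 | 4·4 = 16
M: 2·4+3·0+2·3+6·1 = 20 | 4·5 = 20
Y: 2·0+3·2+2·3+6·0 = 12 | 4·3 = 12
gcd(2,3,2,6,4) = 1

Coefficients: [2, 3, 2, 6, 4]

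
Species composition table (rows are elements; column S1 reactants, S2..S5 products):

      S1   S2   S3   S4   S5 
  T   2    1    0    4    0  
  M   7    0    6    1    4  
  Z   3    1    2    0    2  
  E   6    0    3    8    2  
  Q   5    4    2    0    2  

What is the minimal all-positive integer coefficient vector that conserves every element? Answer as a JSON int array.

Coefficients: [6, 4, 6, 2, 1]

T: 6·2 = 12 | 4·1+6·0+2·4+1·0 = 12
M: 6·7 = 42 | 4·0+6·6+2·1+1·4 = 42
Z: 6·3 = 18 | 4·1+6·2+2·0+1·2 = 18
E: 6·6 = 36 | 4·0+6·3+2·8+1·2 = 36
Q: 6·5 = 30 | 4·4+6·2+2·0+1·2 = 30
gcd(6,4,6,2,1) = 1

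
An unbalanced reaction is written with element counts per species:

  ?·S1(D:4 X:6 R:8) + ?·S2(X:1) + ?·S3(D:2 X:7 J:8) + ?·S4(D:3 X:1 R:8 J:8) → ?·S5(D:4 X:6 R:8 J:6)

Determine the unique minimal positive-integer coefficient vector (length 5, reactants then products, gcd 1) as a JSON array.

D: 2·4+3·0+1·2+2·3 = 16 | 4·4 = 16
X: 2·6+3·1+1·7+2·1 = 24 | 4·6 = 24
R: 2·8+3·0+1·0+2·8 = 32 | 4·8 = 32
J: 2·0+3·0+1·8+2·8 = 24 | 4·6 = 24
gcd(2,3,1,2,4) = 1

Coefficients: [2, 3, 1, 2, 4]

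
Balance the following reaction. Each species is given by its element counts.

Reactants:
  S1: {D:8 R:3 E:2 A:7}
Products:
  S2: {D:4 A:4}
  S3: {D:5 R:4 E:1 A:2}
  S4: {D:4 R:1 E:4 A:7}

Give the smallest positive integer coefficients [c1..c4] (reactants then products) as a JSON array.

D: 6·8 = 48 | 5·4+4·5+2·4 = 48
R: 6·3 = 18 | 5·0+4·4+2·1 = 18
E: 6·2 = 12 | 5·0+4·1+2·4 = 12
A: 6·7 = 42 | 5·4+4·2+2·7 = 42
gcd(6,5,4,2) = 1

Coefficients: [6, 5, 4, 2]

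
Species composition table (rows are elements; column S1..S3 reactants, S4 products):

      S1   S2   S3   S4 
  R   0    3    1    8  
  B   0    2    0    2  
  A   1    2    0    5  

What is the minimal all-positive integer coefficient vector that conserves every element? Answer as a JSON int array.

Coefficients: [3, 1, 5, 1]

R: 3·0+1·3+5·1 = 8 | 1·8 = 8
B: 3·0+1·2+5·0 = 2 | 1·2 = 2
A: 3·1+1·2+5·0 = 5 | 1·5 = 5
gcd(3,1,5,1) = 1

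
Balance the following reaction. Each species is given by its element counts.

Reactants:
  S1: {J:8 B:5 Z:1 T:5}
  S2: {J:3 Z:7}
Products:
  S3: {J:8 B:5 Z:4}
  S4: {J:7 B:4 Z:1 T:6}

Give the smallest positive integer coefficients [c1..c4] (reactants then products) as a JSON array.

Coefficients: [6, 1, 2, 5]

J: 6·8+1·3 = 51 | 2·8+5·7 = 51
B: 6·5+1·0 = 30 | 2·5+5·4 = 30
Z: 6·1+1·7 = 13 | 2·4+5·1 = 13
T: 6·5+1·0 = 30 | 2·0+5·6 = 30
gcd(6,1,2,5) = 1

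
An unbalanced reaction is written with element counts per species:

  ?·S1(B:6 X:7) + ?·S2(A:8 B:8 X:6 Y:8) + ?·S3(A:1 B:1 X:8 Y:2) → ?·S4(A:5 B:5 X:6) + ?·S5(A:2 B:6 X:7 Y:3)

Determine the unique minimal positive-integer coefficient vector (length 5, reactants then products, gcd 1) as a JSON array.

Coefficients: [4, 2, 1, 1, 6]

A: 4·0+2·8+1·1 = 17 | 1·5+6·2 = 17
B: 4·6+2·8+1·1 = 41 | 1·5+6·6 = 41
X: 4·7+2·6+1·8 = 48 | 1·6+6·7 = 48
Y: 4·0+2·8+1·2 = 18 | 1·0+6·3 = 18
gcd(4,2,1,1,6) = 1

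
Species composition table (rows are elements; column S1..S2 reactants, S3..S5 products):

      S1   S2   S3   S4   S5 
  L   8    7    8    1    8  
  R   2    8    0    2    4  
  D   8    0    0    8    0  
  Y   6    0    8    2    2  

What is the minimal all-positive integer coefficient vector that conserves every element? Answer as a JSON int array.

Coefficients: [5, 3, 1, 5, 6]

L: 5·8+3·7 = 61 | 1·8+5·1+6·8 = 61
R: 5·2+3·8 = 34 | 1·0+5·2+6·4 = 34
D: 5·8+3·0 = 40 | 1·0+5·8+6·0 = 40
Y: 5·6+3·0 = 30 | 1·8+5·2+6·2 = 30
gcd(5,3,1,5,6) = 1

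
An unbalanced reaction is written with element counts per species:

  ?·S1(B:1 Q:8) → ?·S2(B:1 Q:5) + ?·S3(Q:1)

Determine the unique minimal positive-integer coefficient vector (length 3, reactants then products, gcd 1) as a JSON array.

B: 1·1 = 1 | 1·1+3·0 = 1
Q: 1·8 = 8 | 1·5+3·1 = 8
gcd(1,1,3) = 1

Coefficients: [1, 1, 3]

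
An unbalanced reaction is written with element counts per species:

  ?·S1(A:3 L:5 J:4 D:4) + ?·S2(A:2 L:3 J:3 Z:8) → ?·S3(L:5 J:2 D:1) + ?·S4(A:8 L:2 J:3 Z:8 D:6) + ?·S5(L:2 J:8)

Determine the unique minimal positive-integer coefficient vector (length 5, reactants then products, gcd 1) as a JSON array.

Coefficients: [4, 2, 4, 2, 1]

A: 4·3+2·2 = 16 | 4·0+2·8+1·0 = 16
L: 4·5+2·3 = 26 | 4·5+2·2+1·2 = 26
J: 4·4+2·3 = 22 | 4·2+2·3+1·8 = 22
Z: 4·0+2·8 = 16 | 4·0+2·8+1·0 = 16
D: 4·4+2·0 = 16 | 4·1+2·6+1·0 = 16
gcd(4,2,4,2,1) = 1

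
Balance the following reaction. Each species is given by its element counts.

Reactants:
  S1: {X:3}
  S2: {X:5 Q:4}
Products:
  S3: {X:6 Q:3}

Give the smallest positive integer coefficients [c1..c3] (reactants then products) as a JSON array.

X: 3·3+3·5 = 24 | 4·6 = 24
Q: 3·0+3·4 = 12 | 4·3 = 12
gcd(3,3,4) = 1

Coefficients: [3, 3, 4]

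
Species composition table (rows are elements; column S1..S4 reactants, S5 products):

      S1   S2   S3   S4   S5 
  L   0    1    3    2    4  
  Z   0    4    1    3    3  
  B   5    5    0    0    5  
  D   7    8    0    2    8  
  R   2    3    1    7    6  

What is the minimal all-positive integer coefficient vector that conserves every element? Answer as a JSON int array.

L: 4·0+1·1+5·3+2·2 = 20 | 5·4 = 20
Z: 4·0+1·4+5·1+2·3 = 15 | 5·3 = 15
B: 4·5+1·5+5·0+2·0 = 25 | 5·5 = 25
D: 4·7+1·8+5·0+2·2 = 40 | 5·8 = 40
R: 4·2+1·3+5·1+2·7 = 30 | 5·6 = 30
gcd(4,1,5,2,5) = 1

Coefficients: [4, 1, 5, 2, 5]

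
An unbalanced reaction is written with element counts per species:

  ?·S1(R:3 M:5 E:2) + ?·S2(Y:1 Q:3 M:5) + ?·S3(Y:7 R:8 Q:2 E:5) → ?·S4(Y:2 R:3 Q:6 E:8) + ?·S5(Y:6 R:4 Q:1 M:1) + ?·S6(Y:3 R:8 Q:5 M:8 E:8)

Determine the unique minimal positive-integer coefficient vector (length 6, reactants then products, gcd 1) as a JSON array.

Coefficients: [1, 5, 6, 1, 6, 3]

Y: 1·0+5·1+6·7 = 47 | 1·2+6·6+3·3 = 47
R: 1·3+5·0+6·8 = 51 | 1·3+6·4+3·8 = 51
Q: 1·0+5·3+6·2 = 27 | 1·6+6·1+3·5 = 27
M: 1·5+5·5+6·0 = 30 | 1·0+6·1+3·8 = 30
E: 1·2+5·0+6·5 = 32 | 1·8+6·0+3·8 = 32
gcd(1,5,6,1,6,3) = 1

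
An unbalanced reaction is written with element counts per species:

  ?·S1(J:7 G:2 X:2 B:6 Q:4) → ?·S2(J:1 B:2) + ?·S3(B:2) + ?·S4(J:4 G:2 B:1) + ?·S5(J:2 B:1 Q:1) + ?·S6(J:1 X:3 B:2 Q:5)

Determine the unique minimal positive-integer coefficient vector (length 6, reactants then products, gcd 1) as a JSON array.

Coefficients: [6, 6, 3, 6, 4, 4]

J: 6·7 = 42 | 6·1+3·0+6·4+4·2+4·1 = 42
G: 6·2 = 12 | 6·0+3·0+6·2+4·0+4·0 = 12
X: 6·2 = 12 | 6·0+3·0+6·0+4·0+4·3 = 12
B: 6·6 = 36 | 6·2+3·2+6·1+4·1+4·2 = 36
Q: 6·4 = 24 | 6·0+3·0+6·0+4·1+4·5 = 24
gcd(6,6,3,6,4,4) = 1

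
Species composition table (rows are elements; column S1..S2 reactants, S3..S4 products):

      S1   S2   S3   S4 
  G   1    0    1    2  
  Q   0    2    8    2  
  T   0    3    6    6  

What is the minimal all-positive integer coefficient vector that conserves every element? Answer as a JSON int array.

Coefficients: [5, 6, 1, 2]

G: 5·1+6·0 = 5 | 1·1+2·2 = 5
Q: 5·0+6·2 = 12 | 1·8+2·2 = 12
T: 5·0+6·3 = 18 | 1·6+2·6 = 18
gcd(5,6,1,2) = 1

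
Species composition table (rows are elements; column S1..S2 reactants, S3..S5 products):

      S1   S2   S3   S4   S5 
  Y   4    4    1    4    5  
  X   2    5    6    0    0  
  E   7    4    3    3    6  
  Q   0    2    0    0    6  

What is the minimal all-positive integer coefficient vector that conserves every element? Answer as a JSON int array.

Coefficients: [3, 6, 6, 5, 2]

Y: 3·4+6·4 = 36 | 6·1+5·4+2·5 = 36
X: 3·2+6·5 = 36 | 6·6+5·0+2·0 = 36
E: 3·7+6·4 = 45 | 6·3+5·3+2·6 = 45
Q: 3·0+6·2 = 12 | 6·0+5·0+2·6 = 12
gcd(3,6,6,5,2) = 1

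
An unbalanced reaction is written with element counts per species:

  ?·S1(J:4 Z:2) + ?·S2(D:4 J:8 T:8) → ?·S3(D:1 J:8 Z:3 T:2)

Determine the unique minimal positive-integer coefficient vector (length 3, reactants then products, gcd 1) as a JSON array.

Coefficients: [6, 1, 4]

D: 6·0+1·4 = 4 | 4·1 = 4
J: 6·4+1·8 = 32 | 4·8 = 32
Z: 6·2+1·0 = 12 | 4·3 = 12
T: 6·0+1·8 = 8 | 4·2 = 8
gcd(6,1,4) = 1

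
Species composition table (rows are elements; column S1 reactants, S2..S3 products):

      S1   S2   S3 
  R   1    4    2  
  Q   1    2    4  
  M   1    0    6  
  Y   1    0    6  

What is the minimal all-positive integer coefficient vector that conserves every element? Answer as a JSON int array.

Coefficients: [6, 1, 1]

R: 6·1 = 6 | 1·4+1·2 = 6
Q: 6·1 = 6 | 1·2+1·4 = 6
M: 6·1 = 6 | 1·0+1·6 = 6
Y: 6·1 = 6 | 1·0+1·6 = 6
gcd(6,1,1) = 1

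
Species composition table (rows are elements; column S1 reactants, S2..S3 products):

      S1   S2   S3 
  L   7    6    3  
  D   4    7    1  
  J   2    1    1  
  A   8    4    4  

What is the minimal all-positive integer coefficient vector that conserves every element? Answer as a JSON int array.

L: 3·7 = 21 | 1·6+5·3 = 21
D: 3·4 = 12 | 1·7+5·1 = 12
J: 3·2 = 6 | 1·1+5·1 = 6
A: 3·8 = 24 | 1·4+5·4 = 24
gcd(3,1,5) = 1

Coefficients: [3, 1, 5]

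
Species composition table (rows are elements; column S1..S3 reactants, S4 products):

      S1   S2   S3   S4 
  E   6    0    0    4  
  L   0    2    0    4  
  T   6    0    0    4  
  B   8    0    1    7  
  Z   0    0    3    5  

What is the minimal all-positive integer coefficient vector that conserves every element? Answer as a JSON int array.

Coefficients: [2, 6, 5, 3]

E: 2·6+6·0+5·0 = 12 | 3·4 = 12
L: 2·0+6·2+5·0 = 12 | 3·4 = 12
T: 2·6+6·0+5·0 = 12 | 3·4 = 12
B: 2·8+6·0+5·1 = 21 | 3·7 = 21
Z: 2·0+6·0+5·3 = 15 | 3·5 = 15
gcd(2,6,5,3) = 1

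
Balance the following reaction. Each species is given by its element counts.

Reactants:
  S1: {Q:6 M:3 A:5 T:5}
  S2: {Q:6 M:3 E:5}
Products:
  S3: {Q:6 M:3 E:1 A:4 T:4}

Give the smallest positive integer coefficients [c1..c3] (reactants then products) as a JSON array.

Q: 4·6+1·6 = 30 | 5·6 = 30
M: 4·3+1·3 = 15 | 5·3 = 15
E: 4·0+1·5 = 5 | 5·1 = 5
A: 4·5+1·0 = 20 | 5·4 = 20
T: 4·5+1·0 = 20 | 5·4 = 20
gcd(4,1,5) = 1

Coefficients: [4, 1, 5]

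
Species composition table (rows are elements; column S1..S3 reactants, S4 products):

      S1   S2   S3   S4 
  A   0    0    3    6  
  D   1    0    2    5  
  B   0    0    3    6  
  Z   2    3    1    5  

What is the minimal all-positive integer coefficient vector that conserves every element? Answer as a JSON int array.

Coefficients: [3, 1, 6, 3]

A: 3·0+1·0+6·3 = 18 | 3·6 = 18
D: 3·1+1·0+6·2 = 15 | 3·5 = 15
B: 3·0+1·0+6·3 = 18 | 3·6 = 18
Z: 3·2+1·3+6·1 = 15 | 3·5 = 15
gcd(3,1,6,3) = 1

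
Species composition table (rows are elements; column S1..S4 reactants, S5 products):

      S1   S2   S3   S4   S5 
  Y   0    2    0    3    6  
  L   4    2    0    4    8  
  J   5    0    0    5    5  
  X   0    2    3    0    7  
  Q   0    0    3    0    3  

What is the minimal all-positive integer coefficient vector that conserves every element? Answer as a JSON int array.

Coefficients: [1, 6, 3, 2, 3]

Y: 1·0+6·2+3·0+2·3 = 18 | 3·6 = 18
L: 1·4+6·2+3·0+2·4 = 24 | 3·8 = 24
J: 1·5+6·0+3·0+2·5 = 15 | 3·5 = 15
X: 1·0+6·2+3·3+2·0 = 21 | 3·7 = 21
Q: 1·0+6·0+3·3+2·0 = 9 | 3·3 = 9
gcd(1,6,3,2,3) = 1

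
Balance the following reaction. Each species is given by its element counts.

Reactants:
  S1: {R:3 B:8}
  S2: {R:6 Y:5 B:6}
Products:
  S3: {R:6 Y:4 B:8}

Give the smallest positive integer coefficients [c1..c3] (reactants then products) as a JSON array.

R: 2·3+4·6 = 30 | 5·6 = 30
Y: 2·0+4·5 = 20 | 5·4 = 20
B: 2·8+4·6 = 40 | 5·8 = 40
gcd(2,4,5) = 1

Coefficients: [2, 4, 5]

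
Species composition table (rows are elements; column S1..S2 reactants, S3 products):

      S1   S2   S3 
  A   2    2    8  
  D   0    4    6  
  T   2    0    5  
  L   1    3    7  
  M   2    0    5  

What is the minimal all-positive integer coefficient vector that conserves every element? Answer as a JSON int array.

A: 5·2+3·2 = 16 | 2·8 = 16
D: 5·0+3·4 = 12 | 2·6 = 12
T: 5·2+3·0 = 10 | 2·5 = 10
L: 5·1+3·3 = 14 | 2·7 = 14
M: 5·2+3·0 = 10 | 2·5 = 10
gcd(5,3,2) = 1

Coefficients: [5, 3, 2]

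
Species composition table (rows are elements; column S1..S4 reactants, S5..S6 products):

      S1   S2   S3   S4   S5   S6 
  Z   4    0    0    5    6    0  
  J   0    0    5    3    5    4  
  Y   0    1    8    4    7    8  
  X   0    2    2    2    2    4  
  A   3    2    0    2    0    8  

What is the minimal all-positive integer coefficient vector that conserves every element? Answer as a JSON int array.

Z: 4·4+2·0+6·0+4·5 = 36 | 6·6+3·0 = 36
J: 4·0+2·0+6·5+4·3 = 42 | 6·5+3·4 = 42
Y: 4·0+2·1+6·8+4·4 = 66 | 6·7+3·8 = 66
X: 4·0+2·2+6·2+4·2 = 24 | 6·2+3·4 = 24
A: 4·3+2·2+6·0+4·2 = 24 | 6·0+3·8 = 24
gcd(4,2,6,4,6,3) = 1

Coefficients: [4, 2, 6, 4, 6, 3]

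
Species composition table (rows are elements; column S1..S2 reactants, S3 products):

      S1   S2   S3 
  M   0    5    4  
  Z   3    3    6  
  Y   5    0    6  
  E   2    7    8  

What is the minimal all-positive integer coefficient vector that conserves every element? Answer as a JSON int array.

Coefficients: [6, 4, 5]

M: 6·0+4·5 = 20 | 5·4 = 20
Z: 6·3+4·3 = 30 | 5·6 = 30
Y: 6·5+4·0 = 30 | 5·6 = 30
E: 6·2+4·7 = 40 | 5·8 = 40
gcd(6,4,5) = 1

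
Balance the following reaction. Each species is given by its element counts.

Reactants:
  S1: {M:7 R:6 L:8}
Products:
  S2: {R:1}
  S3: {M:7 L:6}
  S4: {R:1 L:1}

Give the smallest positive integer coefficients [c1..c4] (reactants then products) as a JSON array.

Coefficients: [1, 4, 1, 2]

M: 1·7 = 7 | 4·0+1·7+2·0 = 7
R: 1·6 = 6 | 4·1+1·0+2·1 = 6
L: 1·8 = 8 | 4·0+1·6+2·1 = 8
gcd(1,4,1,2) = 1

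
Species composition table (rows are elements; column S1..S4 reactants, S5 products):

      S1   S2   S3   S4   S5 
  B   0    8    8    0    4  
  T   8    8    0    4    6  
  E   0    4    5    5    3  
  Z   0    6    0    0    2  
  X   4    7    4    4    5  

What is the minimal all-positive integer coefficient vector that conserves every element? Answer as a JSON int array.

Coefficients: [2, 2, 1, 1, 6]

B: 2·0+2·8+1·8+1·0 = 24 | 6·4 = 24
T: 2·8+2·8+1·0+1·4 = 36 | 6·6 = 36
E: 2·0+2·4+1·5+1·5 = 18 | 6·3 = 18
Z: 2·0+2·6+1·0+1·0 = 12 | 6·2 = 12
X: 2·4+2·7+1·4+1·4 = 30 | 6·5 = 30
gcd(2,2,1,1,6) = 1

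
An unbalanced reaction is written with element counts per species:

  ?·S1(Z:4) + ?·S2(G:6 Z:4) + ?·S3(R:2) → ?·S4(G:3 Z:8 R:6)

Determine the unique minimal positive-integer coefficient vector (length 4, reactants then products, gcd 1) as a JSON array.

Coefficients: [3, 1, 6, 2]

G: 3·0+1·6+6·0 = 6 | 2·3 = 6
Z: 3·4+1·4+6·0 = 16 | 2·8 = 16
R: 3·0+1·0+6·2 = 12 | 2·6 = 12
gcd(3,1,6,2) = 1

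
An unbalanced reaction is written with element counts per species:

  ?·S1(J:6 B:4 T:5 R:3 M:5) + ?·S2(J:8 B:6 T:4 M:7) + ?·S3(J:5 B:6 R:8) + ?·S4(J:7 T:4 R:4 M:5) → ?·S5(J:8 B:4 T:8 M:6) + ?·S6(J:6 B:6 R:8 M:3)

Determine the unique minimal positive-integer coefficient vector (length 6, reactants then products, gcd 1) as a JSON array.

Coefficients: [4, 2, 3, 1, 4, 5]

J: 4·6+2·8+3·5+1·7 = 62 | 4·8+5·6 = 62
B: 4·4+2·6+3·6+1·0 = 46 | 4·4+5·6 = 46
T: 4·5+2·4+3·0+1·4 = 32 | 4·8+5·0 = 32
R: 4·3+2·0+3·8+1·4 = 40 | 4·0+5·8 = 40
M: 4·5+2·7+3·0+1·5 = 39 | 4·6+5·3 = 39
gcd(4,2,3,1,4,5) = 1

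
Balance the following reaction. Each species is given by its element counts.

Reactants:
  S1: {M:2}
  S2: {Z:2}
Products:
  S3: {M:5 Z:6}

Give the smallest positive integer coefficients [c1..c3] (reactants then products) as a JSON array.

M: 5·2+6·0 = 10 | 2·5 = 10
Z: 5·0+6·2 = 12 | 2·6 = 12
gcd(5,6,2) = 1

Coefficients: [5, 6, 2]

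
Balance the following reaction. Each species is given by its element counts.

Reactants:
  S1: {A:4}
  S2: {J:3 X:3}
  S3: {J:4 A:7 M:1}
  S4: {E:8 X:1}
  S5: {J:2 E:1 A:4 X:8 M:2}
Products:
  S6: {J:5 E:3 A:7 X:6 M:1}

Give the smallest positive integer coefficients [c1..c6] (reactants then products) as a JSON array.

J: 5·0+6·3+2·4+2·0+2·2 = 30 | 6·5 = 30
E: 5·0+6·0+2·0+2·8+2·1 = 18 | 6·3 = 18
A: 5·4+6·0+2·7+2·0+2·4 = 42 | 6·7 = 42
X: 5·0+6·3+2·0+2·1+2·8 = 36 | 6·6 = 36
M: 5·0+6·0+2·1+2·0+2·2 = 6 | 6·1 = 6
gcd(5,6,2,2,2,6) = 1

Coefficients: [5, 6, 2, 2, 2, 6]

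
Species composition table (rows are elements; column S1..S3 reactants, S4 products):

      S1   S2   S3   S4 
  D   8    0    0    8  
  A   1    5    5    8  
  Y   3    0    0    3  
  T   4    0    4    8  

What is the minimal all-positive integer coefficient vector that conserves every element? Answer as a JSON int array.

D: 5·8+2·0+5·0 = 40 | 5·8 = 40
A: 5·1+2·5+5·5 = 40 | 5·8 = 40
Y: 5·3+2·0+5·0 = 15 | 5·3 = 15
T: 5·4+2·0+5·4 = 40 | 5·8 = 40
gcd(5,2,5,5) = 1

Coefficients: [5, 2, 5, 5]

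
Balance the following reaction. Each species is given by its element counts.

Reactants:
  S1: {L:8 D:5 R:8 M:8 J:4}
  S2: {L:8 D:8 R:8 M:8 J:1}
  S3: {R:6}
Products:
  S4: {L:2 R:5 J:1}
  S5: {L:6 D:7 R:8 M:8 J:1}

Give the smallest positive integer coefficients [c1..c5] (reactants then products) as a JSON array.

Coefficients: [2, 4, 5, 6, 6]

L: 2·8+4·8+5·0 = 48 | 6·2+6·6 = 48
D: 2·5+4·8+5·0 = 42 | 6·0+6·7 = 42
R: 2·8+4·8+5·6 = 78 | 6·5+6·8 = 78
M: 2·8+4·8+5·0 = 48 | 6·0+6·8 = 48
J: 2·4+4·1+5·0 = 12 | 6·1+6·1 = 12
gcd(2,4,5,6,6) = 1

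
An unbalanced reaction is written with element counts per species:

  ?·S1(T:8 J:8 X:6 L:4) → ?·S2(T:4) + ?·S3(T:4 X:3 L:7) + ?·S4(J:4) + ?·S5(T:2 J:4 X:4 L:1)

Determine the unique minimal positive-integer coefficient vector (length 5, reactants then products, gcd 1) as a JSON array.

Coefficients: [5, 5, 2, 4, 6]

T: 5·8 = 40 | 5·4+2·4+4·0+6·2 = 40
J: 5·8 = 40 | 5·0+2·0+4·4+6·4 = 40
X: 5·6 = 30 | 5·0+2·3+4·0+6·4 = 30
L: 5·4 = 20 | 5·0+2·7+4·0+6·1 = 20
gcd(5,5,2,4,6) = 1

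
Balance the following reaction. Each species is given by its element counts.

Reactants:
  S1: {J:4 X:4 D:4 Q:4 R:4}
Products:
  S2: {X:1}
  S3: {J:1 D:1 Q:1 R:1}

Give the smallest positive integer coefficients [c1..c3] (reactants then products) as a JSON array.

J: 1·4 = 4 | 4·0+4·1 = 4
X: 1·4 = 4 | 4·1+4·0 = 4
D: 1·4 = 4 | 4·0+4·1 = 4
Q: 1·4 = 4 | 4·0+4·1 = 4
R: 1·4 = 4 | 4·0+4·1 = 4
gcd(1,4,4) = 1

Coefficients: [1, 4, 4]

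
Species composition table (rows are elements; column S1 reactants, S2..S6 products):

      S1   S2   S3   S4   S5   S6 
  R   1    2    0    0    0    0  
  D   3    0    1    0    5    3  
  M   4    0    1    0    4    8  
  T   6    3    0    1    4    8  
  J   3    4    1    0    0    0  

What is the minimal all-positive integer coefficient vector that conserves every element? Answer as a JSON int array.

Coefficients: [4, 2, 4, 6, 1, 1]

R: 4·1 = 4 | 2·2+4·0+6·0+1·0+1·0 = 4
D: 4·3 = 12 | 2·0+4·1+6·0+1·5+1·3 = 12
M: 4·4 = 16 | 2·0+4·1+6·0+1·4+1·8 = 16
T: 4·6 = 24 | 2·3+4·0+6·1+1·4+1·8 = 24
J: 4·3 = 12 | 2·4+4·1+6·0+1·0+1·0 = 12
gcd(4,2,4,6,1,1) = 1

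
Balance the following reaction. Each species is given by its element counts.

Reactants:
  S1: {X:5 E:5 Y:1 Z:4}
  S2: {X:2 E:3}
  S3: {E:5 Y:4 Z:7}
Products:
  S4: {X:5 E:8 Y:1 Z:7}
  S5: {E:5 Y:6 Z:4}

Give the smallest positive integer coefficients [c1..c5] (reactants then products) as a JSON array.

X: 3·5+5·2+5·0 = 25 | 5·5+3·0 = 25
E: 3·5+5·3+5·5 = 55 | 5·8+3·5 = 55
Y: 3·1+5·0+5·4 = 23 | 5·1+3·6 = 23
Z: 3·4+5·0+5·7 = 47 | 5·7+3·4 = 47
gcd(3,5,5,5,3) = 1

Coefficients: [3, 5, 5, 5, 3]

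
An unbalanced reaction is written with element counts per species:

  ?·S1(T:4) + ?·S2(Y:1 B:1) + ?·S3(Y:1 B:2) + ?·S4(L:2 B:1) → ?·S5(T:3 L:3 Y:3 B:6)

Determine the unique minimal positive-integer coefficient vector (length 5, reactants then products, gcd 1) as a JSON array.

Coefficients: [3, 6, 6, 6, 4]

T: 3·4+6·0+6·0+6·0 = 12 | 4·3 = 12
L: 3·0+6·0+6·0+6·2 = 12 | 4·3 = 12
Y: 3·0+6·1+6·1+6·0 = 12 | 4·3 = 12
B: 3·0+6·1+6·2+6·1 = 24 | 4·6 = 24
gcd(3,6,6,6,4) = 1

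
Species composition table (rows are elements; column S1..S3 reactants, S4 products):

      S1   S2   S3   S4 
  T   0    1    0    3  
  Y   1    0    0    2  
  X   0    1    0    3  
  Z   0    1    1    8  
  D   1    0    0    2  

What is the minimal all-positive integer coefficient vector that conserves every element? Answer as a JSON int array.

T: 2·0+3·1+5·0 = 3 | 1·3 = 3
Y: 2·1+3·0+5·0 = 2 | 1·2 = 2
X: 2·0+3·1+5·0 = 3 | 1·3 = 3
Z: 2·0+3·1+5·1 = 8 | 1·8 = 8
D: 2·1+3·0+5·0 = 2 | 1·2 = 2
gcd(2,3,5,1) = 1

Coefficients: [2, 3, 5, 1]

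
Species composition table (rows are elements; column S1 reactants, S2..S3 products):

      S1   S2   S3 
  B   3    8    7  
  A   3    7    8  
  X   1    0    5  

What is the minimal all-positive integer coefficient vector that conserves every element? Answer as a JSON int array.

Coefficients: [5, 1, 1]

B: 5·3 = 15 | 1·8+1·7 = 15
A: 5·3 = 15 | 1·7+1·8 = 15
X: 5·1 = 5 | 1·0+1·5 = 5
gcd(5,1,1) = 1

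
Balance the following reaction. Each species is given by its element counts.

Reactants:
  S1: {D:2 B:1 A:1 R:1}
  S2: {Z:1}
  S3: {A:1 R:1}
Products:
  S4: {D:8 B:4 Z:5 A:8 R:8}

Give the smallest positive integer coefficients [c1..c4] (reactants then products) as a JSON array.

D: 4·2+5·0+4·0 = 8 | 1·8 = 8
B: 4·1+5·0+4·0 = 4 | 1·4 = 4
Z: 4·0+5·1+4·0 = 5 | 1·5 = 5
A: 4·1+5·0+4·1 = 8 | 1·8 = 8
R: 4·1+5·0+4·1 = 8 | 1·8 = 8
gcd(4,5,4,1) = 1

Coefficients: [4, 5, 4, 1]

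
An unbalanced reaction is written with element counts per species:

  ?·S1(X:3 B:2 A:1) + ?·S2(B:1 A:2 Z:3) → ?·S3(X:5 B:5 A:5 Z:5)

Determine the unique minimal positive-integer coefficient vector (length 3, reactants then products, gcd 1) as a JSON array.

X: 5·3+5·0 = 15 | 3·5 = 15
B: 5·2+5·1 = 15 | 3·5 = 15
A: 5·1+5·2 = 15 | 3·5 = 15
Z: 5·0+5·3 = 15 | 3·5 = 15
gcd(5,5,3) = 1

Coefficients: [5, 5, 3]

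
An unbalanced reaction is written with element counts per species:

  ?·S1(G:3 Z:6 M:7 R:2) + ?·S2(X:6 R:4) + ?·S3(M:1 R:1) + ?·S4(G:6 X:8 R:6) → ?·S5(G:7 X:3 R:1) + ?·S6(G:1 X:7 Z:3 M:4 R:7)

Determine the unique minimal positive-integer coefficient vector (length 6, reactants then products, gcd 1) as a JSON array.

G: 2·3+3·0+2·0+2·6 = 18 | 2·7+4·1 = 18
X: 2·0+3·6+2·0+2·8 = 34 | 2·3+4·7 = 34
Z: 2·6+3·0+2·0+2·0 = 12 | 2·0+4·3 = 12
M: 2·7+3·0+2·1+2·0 = 16 | 2·0+4·4 = 16
R: 2·2+3·4+2·1+2·6 = 30 | 2·1+4·7 = 30
gcd(2,3,2,2,2,4) = 1

Coefficients: [2, 3, 2, 2, 2, 4]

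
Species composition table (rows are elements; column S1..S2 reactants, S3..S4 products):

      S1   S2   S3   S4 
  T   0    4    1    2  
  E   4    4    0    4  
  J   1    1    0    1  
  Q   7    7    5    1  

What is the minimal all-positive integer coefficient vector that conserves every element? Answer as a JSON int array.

T: 1·0+4·4 = 16 | 6·1+5·2 = 16
E: 1·4+4·4 = 20 | 6·0+5·4 = 20
J: 1·1+4·1 = 5 | 6·0+5·1 = 5
Q: 1·7+4·7 = 35 | 6·5+5·1 = 35
gcd(1,4,6,5) = 1

Coefficients: [1, 4, 6, 5]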